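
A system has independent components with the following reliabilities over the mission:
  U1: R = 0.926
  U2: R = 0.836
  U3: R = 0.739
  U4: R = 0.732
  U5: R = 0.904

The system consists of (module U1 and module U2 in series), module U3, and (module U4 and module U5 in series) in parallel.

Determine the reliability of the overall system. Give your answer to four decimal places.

Series (U1 and U2): 0.926000 × 0.836000 = 0.774136
Series (U4 and U5): 0.732000 × 0.904000 = 0.661728
Parallel ([0.774136], U3, and [0.661728]): 1 − (1 − 0.774136)(1 − 0.739000)(1 − 0.661728) = 0.9801

0.9801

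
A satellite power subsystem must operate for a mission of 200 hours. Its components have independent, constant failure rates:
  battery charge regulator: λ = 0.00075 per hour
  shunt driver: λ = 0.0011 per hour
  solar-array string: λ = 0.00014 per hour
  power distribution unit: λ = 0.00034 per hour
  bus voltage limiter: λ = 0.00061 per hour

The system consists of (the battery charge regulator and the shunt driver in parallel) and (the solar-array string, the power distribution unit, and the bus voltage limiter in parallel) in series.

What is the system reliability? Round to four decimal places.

0.9723

R(battery charge regulator) = exp(−0.00075 × 200) = 0.860708
R(shunt driver) = exp(−0.0011 × 200) = 0.802519
R(solar-array string) = exp(−0.00014 × 200) = 0.972388
R(power distribution unit) = exp(−0.00034 × 200) = 0.934260
R(bus voltage limiter) = exp(−0.00061 × 200) = 0.885148
Parallel (battery charge regulator and shunt driver): 1 − (1 − 0.860708)(1 − 0.802519) = 0.972492
Parallel (solar-array string, power distribution unit, and bus voltage limiter): 1 − (1 − 0.972388)(1 − 0.934260)(1 − 0.885148) = 0.999792
Series ([0.972492] and [0.999792]): 0.972492 × 0.999792 = 0.9723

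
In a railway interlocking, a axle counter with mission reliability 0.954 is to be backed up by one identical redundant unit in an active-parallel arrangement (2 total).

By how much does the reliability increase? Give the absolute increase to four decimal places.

R_before = 0.954
R_after = 1 − (1 − 0.954)^2 = 0.9979
ΔR = 0.9979 − 0.954 = 0.0439

0.0439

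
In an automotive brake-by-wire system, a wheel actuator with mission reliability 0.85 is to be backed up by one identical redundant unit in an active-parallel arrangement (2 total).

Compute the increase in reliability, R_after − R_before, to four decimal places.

R_before = 0.85
R_after = 1 − (1 − 0.85)^2 = 0.9775
ΔR = 0.9775 − 0.85 = 0.1275

0.1275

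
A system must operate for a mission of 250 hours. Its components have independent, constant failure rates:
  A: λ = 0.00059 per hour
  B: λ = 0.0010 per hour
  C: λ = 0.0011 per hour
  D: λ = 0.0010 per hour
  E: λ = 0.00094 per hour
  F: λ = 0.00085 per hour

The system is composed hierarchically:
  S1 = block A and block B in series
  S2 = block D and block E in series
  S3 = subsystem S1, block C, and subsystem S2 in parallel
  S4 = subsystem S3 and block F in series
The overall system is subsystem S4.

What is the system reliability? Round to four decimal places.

0.7841

R(A) = exp(−0.00059 × 250) = 0.862862
R(B) = exp(−0.0010 × 250) = 0.778801
R(C) = exp(−0.0011 × 250) = 0.759572
R(D) = exp(−0.0010 × 250) = 0.778801
R(E) = exp(−0.00094 × 250) = 0.790571
R(F) = exp(−0.00085 × 250) = 0.808560
Series (A and B): 0.862862 × 0.778801 = 0.671998
Series (D and E): 0.778801 × 0.790571 = 0.615697
Parallel ([0.671998], C, and [0.615697]): 1 − (1 − 0.671998)(1 − 0.759572)(1 − 0.615697) = 0.969694
Series ([0.969694] and F): 0.969694 × 0.808560 = 0.7841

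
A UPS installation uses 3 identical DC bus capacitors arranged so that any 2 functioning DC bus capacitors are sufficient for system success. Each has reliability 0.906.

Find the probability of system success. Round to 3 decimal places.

R = Σ_{i=2}^{3} C(3,i) p^i (1−p)^{3−i} with p = 0.906
C(3,2)·0.906^2·0.094^1 = 0.23148
C(3,3)·0.906^3·0.094^0 = 0.74368
Sum = 0.975

0.975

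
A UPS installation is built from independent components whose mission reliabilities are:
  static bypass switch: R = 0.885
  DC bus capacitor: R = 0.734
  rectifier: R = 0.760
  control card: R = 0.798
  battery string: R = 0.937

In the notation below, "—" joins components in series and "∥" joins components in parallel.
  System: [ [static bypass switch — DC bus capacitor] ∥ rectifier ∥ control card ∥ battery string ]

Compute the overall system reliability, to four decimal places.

Series (static bypass switch and DC bus capacitor): 0.885000 × 0.734000 = 0.649590
Parallel ([0.649590], rectifier, control card, and battery string): 1 − (1 − 0.649590)(1 − 0.760000)(1 − 0.798000)(1 − 0.937000) = 0.9989

0.9989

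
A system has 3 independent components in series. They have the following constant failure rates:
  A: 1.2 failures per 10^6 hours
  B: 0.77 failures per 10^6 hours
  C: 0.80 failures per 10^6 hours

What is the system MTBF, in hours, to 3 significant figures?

Series of exponential components: λ_sys = Σ λ_i
λ_sys = 0.0000012 + 0.00000077 + 0.00000080 = 2.7700e-06 /h
MTBF = 1 / λ_sys = 361000 h

361000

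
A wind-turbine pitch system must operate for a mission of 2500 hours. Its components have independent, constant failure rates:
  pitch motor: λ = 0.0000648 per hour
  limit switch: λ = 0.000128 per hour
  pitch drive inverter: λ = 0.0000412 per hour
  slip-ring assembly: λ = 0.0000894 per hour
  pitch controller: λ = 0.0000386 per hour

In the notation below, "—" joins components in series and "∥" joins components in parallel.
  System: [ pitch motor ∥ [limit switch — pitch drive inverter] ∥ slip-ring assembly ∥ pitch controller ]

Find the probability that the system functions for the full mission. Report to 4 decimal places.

R(pitch motor) = exp(−0.0000648 × 2500) = 0.850441
R(limit switch) = exp(−0.000128 × 2500) = 0.726149
R(pitch drive inverter) = exp(−0.0000412 × 2500) = 0.902127
R(slip-ring assembly) = exp(−0.0000894 × 2500) = 0.799715
R(pitch controller) = exp(−0.0000386 × 2500) = 0.908010
Series (limit switch and pitch drive inverter): 0.726149 × 0.902127 = 0.655079
Parallel (pitch motor, [0.655079], slip-ring assembly, and pitch controller): 1 − (1 − 0.850441)(1 − 0.655079)(1 − 0.799715)(1 − 0.908010) = 0.9990

0.9990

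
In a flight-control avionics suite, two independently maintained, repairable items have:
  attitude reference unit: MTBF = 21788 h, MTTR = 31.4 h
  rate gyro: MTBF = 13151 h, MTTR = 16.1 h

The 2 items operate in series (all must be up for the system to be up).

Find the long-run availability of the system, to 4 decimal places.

0.9973

A(attitude reference unit) = MTBF/(MTBF+MTTR) = 21788/(21788+31.4) = 0.998561
A(rate gyro) = MTBF/(MTBF+MTTR) = 13151/(13151+16.1) = 0.998777
Series availability: 0.998561 × 0.998777 = 0.9973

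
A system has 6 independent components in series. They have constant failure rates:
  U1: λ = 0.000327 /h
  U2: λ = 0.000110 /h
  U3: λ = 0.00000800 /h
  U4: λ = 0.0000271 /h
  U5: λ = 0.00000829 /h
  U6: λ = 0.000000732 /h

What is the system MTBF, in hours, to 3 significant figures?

2080

Series of exponential components: λ_sys = Σ λ_i
λ_sys = 0.000327 + 0.000110 + 0.00000800 + 0.0000271 + 0.00000829 + 0.000000732 = 4.8112e-04 /h
MTBF = 1 / λ_sys = 2080 h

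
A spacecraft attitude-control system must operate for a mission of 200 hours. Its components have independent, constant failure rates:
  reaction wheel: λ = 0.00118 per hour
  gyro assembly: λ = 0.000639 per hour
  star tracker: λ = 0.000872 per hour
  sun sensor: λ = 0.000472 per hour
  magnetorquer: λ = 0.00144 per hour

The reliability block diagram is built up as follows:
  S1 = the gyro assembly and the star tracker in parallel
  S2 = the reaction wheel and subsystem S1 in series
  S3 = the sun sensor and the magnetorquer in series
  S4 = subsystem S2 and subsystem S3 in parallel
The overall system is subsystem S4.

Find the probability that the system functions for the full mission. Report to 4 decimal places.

0.9284

R(reaction wheel) = exp(−0.00118 × 200) = 0.789781
R(gyro assembly) = exp(−0.000639 × 200) = 0.880029
R(star tracker) = exp(−0.000872 × 200) = 0.839961
R(sun sensor) = exp(−0.000472 × 200) = 0.909919
R(magnetorquer) = exp(−0.00144 × 200) = 0.749762
Parallel (gyro assembly and star tracker): 1 − (1 − 0.880029)(1 − 0.839961) = 0.980800
Series (reaction wheel and [0.980800]): 0.789781 × 0.980800 = 0.774617
Series (sun sensor and magnetorquer): 0.909919 × 0.749762 = 0.682223
Parallel ([0.774617] and [0.682223]): 1 − (1 − 0.774617)(1 − 0.682223) = 0.9284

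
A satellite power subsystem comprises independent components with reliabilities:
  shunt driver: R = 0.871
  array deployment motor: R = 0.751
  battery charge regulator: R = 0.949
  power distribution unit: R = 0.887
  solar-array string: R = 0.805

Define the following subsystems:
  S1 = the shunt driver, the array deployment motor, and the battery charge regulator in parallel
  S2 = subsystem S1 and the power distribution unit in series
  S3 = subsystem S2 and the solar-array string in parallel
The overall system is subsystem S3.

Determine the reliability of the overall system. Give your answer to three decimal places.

Parallel (shunt driver, array deployment motor, and battery charge regulator): 1 − (1 − 0.87100)(1 − 0.75100)(1 − 0.94900) = 0.99836
Series ([0.99836] and power distribution unit): 0.99836 × 0.88700 = 0.88555
Parallel ([0.88555] and solar-array string): 1 − (1 − 0.88555)(1 − 0.80500) = 0.978

0.978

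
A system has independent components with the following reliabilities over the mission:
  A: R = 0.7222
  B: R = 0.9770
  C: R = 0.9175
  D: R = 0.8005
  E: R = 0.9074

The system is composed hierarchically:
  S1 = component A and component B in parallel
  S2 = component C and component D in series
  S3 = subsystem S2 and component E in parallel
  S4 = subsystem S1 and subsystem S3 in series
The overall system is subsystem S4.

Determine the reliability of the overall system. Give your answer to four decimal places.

Parallel (A and B): 1 − (1 − 0.722200)(1 − 0.977000) = 0.993611
Series (C and D): 0.917500 × 0.800500 = 0.734459
Parallel ([0.734459] and E): 1 − (1 − 0.734459)(1 − 0.907400) = 0.975411
Series ([0.993611] and [0.975411]): 0.993611 × 0.975411 = 0.9692

0.9692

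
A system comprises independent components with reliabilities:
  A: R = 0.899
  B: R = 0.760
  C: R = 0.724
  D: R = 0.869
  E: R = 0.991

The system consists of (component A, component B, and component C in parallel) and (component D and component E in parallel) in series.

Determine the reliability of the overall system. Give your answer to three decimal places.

Parallel (A, B, and C): 1 − (1 − 0.89900)(1 − 0.76000)(1 − 0.72400) = 0.99331
Parallel (D and E): 1 − (1 − 0.86900)(1 − 0.99100) = 0.99882
Series ([0.99331] and [0.99882]): 0.99331 × 0.99882 = 0.992

0.992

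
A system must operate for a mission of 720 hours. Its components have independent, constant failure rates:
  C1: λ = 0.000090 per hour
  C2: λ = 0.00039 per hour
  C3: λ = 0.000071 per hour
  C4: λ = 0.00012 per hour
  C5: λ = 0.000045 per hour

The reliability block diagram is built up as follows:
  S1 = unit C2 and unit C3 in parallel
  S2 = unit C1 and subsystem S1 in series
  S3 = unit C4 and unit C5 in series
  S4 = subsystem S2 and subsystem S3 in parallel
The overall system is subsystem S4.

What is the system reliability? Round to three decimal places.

0.992

R(C1) = exp(−0.000090 × 720) = 0.93725
R(C2) = exp(−0.00039 × 720) = 0.75518
R(C3) = exp(−0.000071 × 720) = 0.95016
R(C4) = exp(−0.00012 × 720) = 0.91723
R(C5) = exp(−0.000045 × 720) = 0.96812
Parallel (C2 and C3): 1 − (1 − 0.75518)(1 − 0.95016) = 0.98780
Series (C1 and [0.98780]): 0.93725 × 0.98780 = 0.92582
Series (C4 and C5): 0.91723 × 0.96812 = 0.88799
Parallel ([0.92582] and [0.88799]): 1 − (1 − 0.92582)(1 − 0.88799) = 0.992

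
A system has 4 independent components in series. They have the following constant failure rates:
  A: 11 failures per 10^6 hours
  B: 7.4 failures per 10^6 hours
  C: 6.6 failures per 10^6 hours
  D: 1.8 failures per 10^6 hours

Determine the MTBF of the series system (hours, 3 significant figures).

37300

Series of exponential components: λ_sys = Σ λ_i
λ_sys = 0.000011 + 0.0000074 + 0.0000066 + 0.0000018 = 2.6800e-05 /h
MTBF = 1 / λ_sys = 37300 h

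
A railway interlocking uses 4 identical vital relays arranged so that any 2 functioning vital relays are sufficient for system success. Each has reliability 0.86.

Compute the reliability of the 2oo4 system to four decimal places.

0.9902

R = Σ_{i=2}^{4} C(4,i) p^i (1−p)^{4−i} with p = 0.86
C(4,2)·0.86^2·0.14^2 = 0.086977
C(4,3)·0.86^3·0.14^1 = 0.356191
C(4,4)·0.86^4·0.14^0 = 0.547008
Sum = 0.9902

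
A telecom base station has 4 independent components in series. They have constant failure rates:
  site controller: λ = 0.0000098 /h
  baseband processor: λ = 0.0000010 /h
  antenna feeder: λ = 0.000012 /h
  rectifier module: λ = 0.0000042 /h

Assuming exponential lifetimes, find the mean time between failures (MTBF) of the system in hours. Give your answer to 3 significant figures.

Series of exponential components: λ_sys = Σ λ_i
λ_sys = 0.0000098 + 0.0000010 + 0.000012 + 0.0000042 = 2.7000e-05 /h
MTBF = 1 / λ_sys = 37000 h

37000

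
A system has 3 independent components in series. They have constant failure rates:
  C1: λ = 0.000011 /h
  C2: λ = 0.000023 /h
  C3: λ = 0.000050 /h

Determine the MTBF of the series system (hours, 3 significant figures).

11900

Series of exponential components: λ_sys = Σ λ_i
λ_sys = 0.000011 + 0.000023 + 0.000050 = 8.4000e-05 /h
MTBF = 1 / λ_sys = 11900 h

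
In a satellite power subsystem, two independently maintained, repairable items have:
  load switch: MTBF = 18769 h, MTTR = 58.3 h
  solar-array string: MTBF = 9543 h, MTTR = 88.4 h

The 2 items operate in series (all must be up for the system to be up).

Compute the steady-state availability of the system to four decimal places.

A(load switch) = MTBF/(MTBF+MTTR) = 18769/(18769+58.3) = 0.996903
A(solar-array string) = MTBF/(MTBF+MTTR) = 9543/(9543+88.4) = 0.990822
Series availability: 0.996903 × 0.990822 = 0.9878

0.9878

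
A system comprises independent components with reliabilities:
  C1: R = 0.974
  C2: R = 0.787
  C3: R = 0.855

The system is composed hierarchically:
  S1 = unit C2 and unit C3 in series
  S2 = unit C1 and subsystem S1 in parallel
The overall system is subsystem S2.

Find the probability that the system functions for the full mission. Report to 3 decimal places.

0.991

Series (C2 and C3): 0.78700 × 0.85500 = 0.67289
Parallel (C1 and [0.67289]): 1 − (1 − 0.97400)(1 − 0.67289) = 0.991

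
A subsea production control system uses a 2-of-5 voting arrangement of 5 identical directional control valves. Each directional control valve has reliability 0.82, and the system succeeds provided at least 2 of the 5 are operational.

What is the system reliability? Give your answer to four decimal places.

R = Σ_{i=2}^{5} C(5,i) p^i (1−p)^{5−i} with p = 0.82
C(5,2)·0.82^2·0.18^3 = 0.039214
C(5,3)·0.82^3·0.18^2 = 0.178643
C(5,4)·0.82^4·0.18^1 = 0.406910
C(5,5)·0.82^5·0.18^0 = 0.370740
Sum = 0.9955

0.9955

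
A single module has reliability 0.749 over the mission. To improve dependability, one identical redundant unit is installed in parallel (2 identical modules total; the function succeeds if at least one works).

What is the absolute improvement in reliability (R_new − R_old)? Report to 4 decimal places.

0.1880

R_before = 0.749
R_after = 1 − (1 − 0.749)^2 = 0.9370
ΔR = 0.9370 − 0.749 = 0.1880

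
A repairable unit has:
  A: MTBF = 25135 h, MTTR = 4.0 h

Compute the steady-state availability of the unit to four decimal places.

A(A) = MTBF/(MTBF+MTTR) = 25135/(25135+4.0) = 0.9998

0.9998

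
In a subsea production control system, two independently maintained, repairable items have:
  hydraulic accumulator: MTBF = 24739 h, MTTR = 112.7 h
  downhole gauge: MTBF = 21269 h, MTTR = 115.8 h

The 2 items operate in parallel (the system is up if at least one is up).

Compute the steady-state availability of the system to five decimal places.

A(hydraulic accumulator) = MTBF/(MTBF+MTTR) = 24739/(24739+112.7) = 0.995465
A(downhole gauge) = MTBF/(MTBF+MTTR) = 21269/(21269+115.8) = 0.994585
Parallel availability: 1 − (1 − 0.995465)(1 − 0.994585) = 0.99998

0.99998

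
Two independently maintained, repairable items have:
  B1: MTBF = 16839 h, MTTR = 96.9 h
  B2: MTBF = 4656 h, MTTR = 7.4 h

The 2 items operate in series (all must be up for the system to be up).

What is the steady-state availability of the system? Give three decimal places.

A(B1) = MTBF/(MTBF+MTTR) = 16839/(16839+96.9) = 0.994278
A(B2) = MTBF/(MTBF+MTTR) = 4656/(4656+7.4) = 0.998413
Series availability: 0.994278 × 0.998413 = 0.993

0.993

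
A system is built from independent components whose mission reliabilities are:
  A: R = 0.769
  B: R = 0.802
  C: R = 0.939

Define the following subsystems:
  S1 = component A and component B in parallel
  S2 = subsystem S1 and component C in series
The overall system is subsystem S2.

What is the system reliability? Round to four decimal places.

Parallel (A and B): 1 − (1 − 0.769000)(1 − 0.802000) = 0.954262
Series ([0.954262] and C): 0.954262 × 0.939000 = 0.8961

0.8961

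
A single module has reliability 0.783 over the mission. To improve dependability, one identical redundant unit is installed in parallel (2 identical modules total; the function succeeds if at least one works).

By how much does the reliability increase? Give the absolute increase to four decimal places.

R_before = 0.783
R_after = 1 − (1 − 0.783)^2 = 0.9529
ΔR = 0.9529 − 0.783 = 0.1699

0.1699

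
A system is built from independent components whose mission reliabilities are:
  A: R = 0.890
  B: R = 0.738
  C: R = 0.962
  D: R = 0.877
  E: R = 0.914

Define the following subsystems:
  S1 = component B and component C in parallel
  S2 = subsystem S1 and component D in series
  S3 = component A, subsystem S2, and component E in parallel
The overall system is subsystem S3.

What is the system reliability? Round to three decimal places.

Parallel (B and C): 1 − (1 − 0.73800)(1 − 0.96200) = 0.99004
Series ([0.99004] and D): 0.99004 × 0.87700 = 0.86827
Parallel (A, [0.86827], and E): 1 − (1 − 0.89000)(1 − 0.86827)(1 − 0.91400) = 0.999

0.999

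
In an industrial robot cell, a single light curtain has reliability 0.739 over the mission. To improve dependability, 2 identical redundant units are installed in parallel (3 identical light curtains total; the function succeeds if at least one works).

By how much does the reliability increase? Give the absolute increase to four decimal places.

R_before = 0.739
R_after = 1 − (1 − 0.739)^3 = 0.9822
ΔR = 0.9822 − 0.739 = 0.2432

0.2432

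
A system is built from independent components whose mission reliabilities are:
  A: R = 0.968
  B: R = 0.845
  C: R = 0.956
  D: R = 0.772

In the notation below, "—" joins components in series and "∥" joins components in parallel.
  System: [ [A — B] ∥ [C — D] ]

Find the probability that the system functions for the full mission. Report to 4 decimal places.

Series (A and B): 0.968000 × 0.845000 = 0.817960
Series (C and D): 0.956000 × 0.772000 = 0.738032
Parallel ([0.817960] and [0.738032]): 1 − (1 − 0.817960)(1 − 0.738032) = 0.9523

0.9523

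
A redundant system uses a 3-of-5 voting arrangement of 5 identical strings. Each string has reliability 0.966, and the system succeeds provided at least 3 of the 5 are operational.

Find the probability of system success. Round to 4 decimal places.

0.9996

R = Σ_{i=3}^{5} C(5,i) p^i (1−p)^{5−i} with p = 0.966
C(5,3)·0.966^3·0.034^2 = 0.010421
C(5,4)·0.966^4·0.034^1 = 0.148033
C(5,5)·0.966^5·0.034^0 = 0.841174
Sum = 0.9996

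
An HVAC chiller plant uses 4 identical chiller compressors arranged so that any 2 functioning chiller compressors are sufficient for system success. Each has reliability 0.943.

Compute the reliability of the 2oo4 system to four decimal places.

R = Σ_{i=2}^{4} C(4,i) p^i (1−p)^{4−i} with p = 0.943
C(4,2)·0.943^2·0.057^2 = 0.017335
C(4,3)·0.943^3·0.057^1 = 0.191192
C(4,4)·0.943^4·0.057^0 = 0.790764
Sum = 0.9993

0.9993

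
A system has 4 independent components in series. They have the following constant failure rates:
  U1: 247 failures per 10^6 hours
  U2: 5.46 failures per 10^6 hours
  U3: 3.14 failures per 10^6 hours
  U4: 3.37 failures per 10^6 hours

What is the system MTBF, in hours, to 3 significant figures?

3860

Series of exponential components: λ_sys = Σ λ_i
λ_sys = 0.000247 + 0.00000546 + 0.00000314 + 0.00000337 = 2.5897e-04 /h
MTBF = 1 / λ_sys = 3860 h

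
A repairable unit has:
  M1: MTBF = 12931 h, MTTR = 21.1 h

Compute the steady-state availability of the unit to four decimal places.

0.9984

A(M1) = MTBF/(MTBF+MTTR) = 12931/(12931+21.1) = 0.9984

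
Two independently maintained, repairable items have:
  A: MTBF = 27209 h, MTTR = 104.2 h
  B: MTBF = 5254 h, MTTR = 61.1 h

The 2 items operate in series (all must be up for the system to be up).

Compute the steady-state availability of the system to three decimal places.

A(A) = MTBF/(MTBF+MTTR) = 27209/(27209+104.2) = 0.996185
A(B) = MTBF/(MTBF+MTTR) = 5254/(5254+61.1) = 0.988504
Series availability: 0.996185 × 0.988504 = 0.985

0.985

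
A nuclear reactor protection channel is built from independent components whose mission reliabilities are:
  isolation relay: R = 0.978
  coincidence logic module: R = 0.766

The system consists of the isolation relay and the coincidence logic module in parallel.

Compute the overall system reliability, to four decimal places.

0.9949

Parallel (isolation relay and coincidence logic module): 1 − (1 − 0.978000)(1 − 0.766000) = 0.9949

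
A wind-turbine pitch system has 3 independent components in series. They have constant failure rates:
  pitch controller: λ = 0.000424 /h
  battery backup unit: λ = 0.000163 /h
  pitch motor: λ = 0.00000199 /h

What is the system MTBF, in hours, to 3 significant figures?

Series of exponential components: λ_sys = Σ λ_i
λ_sys = 0.000424 + 0.000163 + 0.00000199 = 5.8899e-04 /h
MTBF = 1 / λ_sys = 1700 h

1700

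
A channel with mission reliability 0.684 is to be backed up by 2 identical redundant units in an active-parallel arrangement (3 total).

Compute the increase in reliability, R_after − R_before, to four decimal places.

0.2844

R_before = 0.684
R_after = 1 − (1 − 0.684)^3 = 0.9684
ΔR = 0.9684 − 0.684 = 0.2844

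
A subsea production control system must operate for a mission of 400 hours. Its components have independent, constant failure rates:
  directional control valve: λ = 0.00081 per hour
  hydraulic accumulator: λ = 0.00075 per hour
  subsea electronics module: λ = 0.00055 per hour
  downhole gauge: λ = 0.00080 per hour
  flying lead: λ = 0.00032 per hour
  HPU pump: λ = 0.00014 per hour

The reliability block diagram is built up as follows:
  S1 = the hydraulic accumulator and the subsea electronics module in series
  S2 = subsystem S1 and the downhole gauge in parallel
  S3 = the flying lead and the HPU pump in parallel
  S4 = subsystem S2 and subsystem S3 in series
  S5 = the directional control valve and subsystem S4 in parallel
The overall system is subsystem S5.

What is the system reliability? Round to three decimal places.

R(directional control valve) = exp(−0.00081 × 400) = 0.72325
R(hydraulic accumulator) = exp(−0.00075 × 400) = 0.74082
R(subsea electronics module) = exp(−0.00055 × 400) = 0.80252
R(downhole gauge) = exp(−0.00080 × 400) = 0.72615
R(flying lead) = exp(−0.00032 × 400) = 0.87985
R(HPU pump) = exp(−0.00014 × 400) = 0.94554
Series (hydraulic accumulator and subsea electronics module): 0.74082 × 0.80252 = 0.59452
Parallel ([0.59452] and downhole gauge): 1 − (1 − 0.59452)(1 − 0.72615) = 0.88896
Parallel (flying lead and HPU pump): 1 − (1 − 0.87985)(1 − 0.94554) = 0.99346
Series ([0.88896] and [0.99346]): 0.88896 × 0.99346 = 0.88315
Parallel (directional control valve and [0.88315]): 1 − (1 − 0.72325)(1 − 0.88315) = 0.968

0.968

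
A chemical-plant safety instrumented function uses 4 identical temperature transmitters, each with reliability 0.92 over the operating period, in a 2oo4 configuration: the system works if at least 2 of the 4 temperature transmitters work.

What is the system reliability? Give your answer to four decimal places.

0.9981

R = Σ_{i=2}^{4} C(4,i) p^i (1−p)^{4−i} with p = 0.92
C(4,2)·0.92^2·0.08^2 = 0.032502
C(4,3)·0.92^3·0.08^1 = 0.249180
C(4,4)·0.92^4·0.08^0 = 0.716393
Sum = 0.9981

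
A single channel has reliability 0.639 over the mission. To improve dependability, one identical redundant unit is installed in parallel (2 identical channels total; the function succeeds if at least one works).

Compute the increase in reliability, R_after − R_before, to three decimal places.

0.231

R_before = 0.639
R_after = 1 − (1 − 0.639)^2 = 0.870
ΔR = 0.870 − 0.639 = 0.231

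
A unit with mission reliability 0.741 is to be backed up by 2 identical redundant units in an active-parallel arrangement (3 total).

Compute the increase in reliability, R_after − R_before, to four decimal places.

R_before = 0.741
R_after = 1 − (1 − 0.741)^3 = 0.9826
ΔR = 0.9826 − 0.741 = 0.2416

0.2416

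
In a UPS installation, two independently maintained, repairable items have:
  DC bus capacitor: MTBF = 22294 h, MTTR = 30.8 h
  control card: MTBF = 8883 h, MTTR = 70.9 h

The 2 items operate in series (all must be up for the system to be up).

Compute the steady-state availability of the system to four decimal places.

0.9907

A(DC bus capacitor) = MTBF/(MTBF+MTTR) = 22294/(22294+30.8) = 0.998620
A(control card) = MTBF/(MTBF+MTTR) = 8883/(8883+70.9) = 0.992082
Series availability: 0.998620 × 0.992082 = 0.9907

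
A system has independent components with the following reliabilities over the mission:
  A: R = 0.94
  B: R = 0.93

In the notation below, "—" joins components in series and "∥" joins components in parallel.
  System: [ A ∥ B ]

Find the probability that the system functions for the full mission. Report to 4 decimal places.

Parallel (A and B): 1 − (1 − 0.940000)(1 − 0.930000) = 0.9958

0.9958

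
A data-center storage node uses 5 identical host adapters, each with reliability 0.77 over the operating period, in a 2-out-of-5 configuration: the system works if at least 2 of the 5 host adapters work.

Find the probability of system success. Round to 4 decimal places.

0.9886

R = Σ_{i=2}^{5} C(5,i) p^i (1−p)^{5−i} with p = 0.77
C(5,2)·0.77^2·0.23^3 = 0.072138
C(5,3)·0.77^3·0.23^2 = 0.241506
C(5,4)·0.77^4·0.23^1 = 0.404260
C(5,5)·0.77^5·0.23^0 = 0.270678
Sum = 0.9886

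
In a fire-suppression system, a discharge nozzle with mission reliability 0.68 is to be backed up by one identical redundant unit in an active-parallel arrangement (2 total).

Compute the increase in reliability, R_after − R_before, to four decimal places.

0.2176

R_before = 0.68
R_after = 1 − (1 − 0.68)^2 = 0.8976
ΔR = 0.8976 − 0.68 = 0.2176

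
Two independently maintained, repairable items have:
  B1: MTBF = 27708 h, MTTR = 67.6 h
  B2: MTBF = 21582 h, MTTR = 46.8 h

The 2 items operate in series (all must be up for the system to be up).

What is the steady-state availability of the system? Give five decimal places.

A(B1) = MTBF/(MTBF+MTTR) = 27708/(27708+67.6) = 0.997566
A(B2) = MTBF/(MTBF+MTTR) = 21582/(21582+46.8) = 0.997836
Series availability: 0.997566 × 0.997836 = 0.99541

0.99541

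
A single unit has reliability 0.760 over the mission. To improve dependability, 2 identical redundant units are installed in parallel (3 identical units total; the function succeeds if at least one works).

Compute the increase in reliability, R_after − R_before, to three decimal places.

0.226

R_before = 0.760
R_after = 1 − (1 − 0.760)^3 = 0.986
ΔR = 0.986 − 0.760 = 0.226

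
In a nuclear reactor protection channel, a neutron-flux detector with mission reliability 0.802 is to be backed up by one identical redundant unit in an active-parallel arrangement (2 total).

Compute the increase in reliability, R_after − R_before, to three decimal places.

0.159

R_before = 0.802
R_after = 1 − (1 − 0.802)^2 = 0.961
ΔR = 0.961 − 0.802 = 0.159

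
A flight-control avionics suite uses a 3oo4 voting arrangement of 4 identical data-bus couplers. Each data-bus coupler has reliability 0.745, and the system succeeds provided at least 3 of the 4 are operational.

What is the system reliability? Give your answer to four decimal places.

R = Σ_{i=3}^{4} C(4,i) p^i (1−p)^{4−i} with p = 0.745
C(4,3)·0.745^3·0.255^1 = 0.421763
C(4,4)·0.745^4·0.255^0 = 0.308053
Sum = 0.7298

0.7298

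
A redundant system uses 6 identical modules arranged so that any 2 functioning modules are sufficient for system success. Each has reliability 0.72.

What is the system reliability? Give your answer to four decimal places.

0.9921

R = Σ_{i=2}^{6} C(6,i) p^i (1−p)^{6−i} with p = 0.72
C(6,2)·0.72^2·0.28^4 = 0.047796
C(6,3)·0.72^3·0.28^3 = 0.163871
C(6,4)·0.72^4·0.28^2 = 0.316037
C(6,5)·0.72^5·0.28^1 = 0.325066
C(6,6)·0.72^6·0.28^0 = 0.139314
Sum = 0.9921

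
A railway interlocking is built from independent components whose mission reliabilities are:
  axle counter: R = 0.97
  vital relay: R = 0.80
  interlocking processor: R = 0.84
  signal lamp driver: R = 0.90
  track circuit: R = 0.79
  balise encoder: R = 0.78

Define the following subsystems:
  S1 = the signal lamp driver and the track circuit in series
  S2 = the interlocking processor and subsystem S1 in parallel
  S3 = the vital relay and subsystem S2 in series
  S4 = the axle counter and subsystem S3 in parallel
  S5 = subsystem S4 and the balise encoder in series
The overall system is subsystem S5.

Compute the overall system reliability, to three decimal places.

Series (signal lamp driver and track circuit): 0.90000 × 0.79000 = 0.71100
Parallel (interlocking processor and [0.71100]): 1 − (1 − 0.84000)(1 − 0.71100) = 0.95376
Series (vital relay and [0.95376]): 0.80000 × 0.95376 = 0.76301
Parallel (axle counter and [0.76301]): 1 − (1 − 0.97000)(1 − 0.76301) = 0.99289
Series ([0.99289] and balise encoder): 0.99289 × 0.78000 = 0.774

0.774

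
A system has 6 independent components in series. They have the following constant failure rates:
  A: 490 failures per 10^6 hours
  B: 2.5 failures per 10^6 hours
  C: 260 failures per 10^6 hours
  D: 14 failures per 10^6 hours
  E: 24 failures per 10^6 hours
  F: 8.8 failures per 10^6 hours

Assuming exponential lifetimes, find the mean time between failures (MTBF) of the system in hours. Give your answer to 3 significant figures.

1250

Series of exponential components: λ_sys = Σ λ_i
λ_sys = 0.00049 + 0.0000025 + 0.00026 + 0.000014 + 0.000024 + 0.0000088 = 7.9930e-04 /h
MTBF = 1 / λ_sys = 1250 h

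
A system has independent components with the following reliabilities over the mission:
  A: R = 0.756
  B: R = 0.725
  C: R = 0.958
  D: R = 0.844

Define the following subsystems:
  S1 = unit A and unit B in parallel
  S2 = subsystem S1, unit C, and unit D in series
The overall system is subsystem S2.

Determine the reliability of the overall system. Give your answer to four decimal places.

Parallel (A and B): 1 − (1 − 0.756000)(1 − 0.725000) = 0.932900
Series ([0.932900], C, and D): 0.932900 × 0.958000 × 0.844000 = 0.7543

0.7543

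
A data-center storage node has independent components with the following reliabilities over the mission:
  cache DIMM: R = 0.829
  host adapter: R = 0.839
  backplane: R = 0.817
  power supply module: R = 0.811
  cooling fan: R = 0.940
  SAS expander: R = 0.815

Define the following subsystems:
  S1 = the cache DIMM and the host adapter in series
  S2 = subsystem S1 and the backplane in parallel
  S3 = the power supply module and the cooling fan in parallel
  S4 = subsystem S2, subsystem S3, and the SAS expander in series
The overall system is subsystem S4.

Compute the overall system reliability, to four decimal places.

0.7609

Series (cache DIMM and host adapter): 0.829000 × 0.839000 = 0.695531
Parallel ([0.695531] and backplane): 1 − (1 − 0.695531)(1 − 0.817000) = 0.944282
Parallel (power supply module and cooling fan): 1 − (1 − 0.811000)(1 − 0.940000) = 0.988660
Series ([0.944282], [0.988660], and SAS expander): 0.944282 × 0.988660 × 0.815000 = 0.7609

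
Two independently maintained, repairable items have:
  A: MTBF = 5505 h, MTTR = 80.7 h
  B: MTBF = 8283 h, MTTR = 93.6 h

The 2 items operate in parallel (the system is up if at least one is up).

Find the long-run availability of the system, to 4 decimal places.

0.9998

A(A) = MTBF/(MTBF+MTTR) = 5505/(5505+80.7) = 0.985552
A(B) = MTBF/(MTBF+MTTR) = 8283/(8283+93.6) = 0.988826
Parallel availability: 1 − (1 − 0.985552)(1 − 0.988826) = 0.9998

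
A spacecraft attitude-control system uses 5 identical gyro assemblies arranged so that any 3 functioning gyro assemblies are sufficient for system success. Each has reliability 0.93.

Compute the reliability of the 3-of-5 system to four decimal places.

R = Σ_{i=3}^{5} C(5,i) p^i (1−p)^{5−i} with p = 0.93
C(5,3)·0.93^3·0.07^2 = 0.039413
C(5,4)·0.93^4·0.07^1 = 0.261818
C(5,5)·0.93^5·0.07^0 = 0.695688
Sum = 0.9969

0.9969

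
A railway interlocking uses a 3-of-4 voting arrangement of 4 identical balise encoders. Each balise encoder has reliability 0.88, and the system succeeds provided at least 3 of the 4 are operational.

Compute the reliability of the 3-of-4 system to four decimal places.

0.9268

R = Σ_{i=3}^{4} C(4,i) p^i (1−p)^{4−i} with p = 0.88
C(4,3)·0.88^3·0.12^1 = 0.327107
C(4,4)·0.88^4·0.12^0 = 0.599695
Sum = 0.9268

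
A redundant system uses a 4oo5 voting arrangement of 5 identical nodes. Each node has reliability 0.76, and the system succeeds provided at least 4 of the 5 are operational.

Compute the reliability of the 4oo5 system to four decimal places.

R = Σ_{i=4}^{5} C(5,i) p^i (1−p)^{5−i} with p = 0.76
C(5,4)·0.76^4·0.24^1 = 0.400346
C(5,5)·0.76^5·0.24^0 = 0.253553
Sum = 0.6539

0.6539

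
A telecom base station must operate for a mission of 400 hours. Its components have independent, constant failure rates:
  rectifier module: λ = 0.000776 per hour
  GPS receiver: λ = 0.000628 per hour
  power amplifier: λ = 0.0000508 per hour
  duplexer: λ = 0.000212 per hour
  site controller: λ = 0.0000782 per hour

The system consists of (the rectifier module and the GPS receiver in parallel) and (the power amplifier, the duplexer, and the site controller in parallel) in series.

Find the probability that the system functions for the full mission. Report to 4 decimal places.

R(rectifier module) = exp(−0.000776 × 400) = 0.733154
R(GPS receiver) = exp(−0.000628 × 400) = 0.777867
R(power amplifier) = exp(−0.0000508 × 400) = 0.979885
R(duplexer) = exp(−0.000212 × 400) = 0.918696
R(site controller) = exp(−0.0000782 × 400) = 0.969204
Parallel (rectifier module and GPS receiver): 1 − (1 − 0.733154)(1 − 0.777867) = 0.940725
Parallel (power amplifier, duplexer, and site controller): 1 − (1 − 0.979885)(1 − 0.918696)(1 − 0.969204) = 0.999950
Series ([0.940725] and [0.999950]): 0.940725 × 0.999950 = 0.9407

0.9407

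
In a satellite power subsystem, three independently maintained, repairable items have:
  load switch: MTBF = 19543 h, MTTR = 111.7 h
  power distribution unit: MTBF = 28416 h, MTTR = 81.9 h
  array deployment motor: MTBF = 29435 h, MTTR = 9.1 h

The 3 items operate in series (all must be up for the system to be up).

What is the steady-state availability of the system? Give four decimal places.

A(load switch) = MTBF/(MTBF+MTTR) = 19543/(19543+111.7) = 0.994317
A(power distribution unit) = MTBF/(MTBF+MTTR) = 28416/(28416+81.9) = 0.997126
A(array deployment motor) = MTBF/(MTBF+MTTR) = 29435/(29435+9.1) = 0.999691
Series availability: 0.994317 × 0.997126 × 0.999691 = 0.9912

0.9912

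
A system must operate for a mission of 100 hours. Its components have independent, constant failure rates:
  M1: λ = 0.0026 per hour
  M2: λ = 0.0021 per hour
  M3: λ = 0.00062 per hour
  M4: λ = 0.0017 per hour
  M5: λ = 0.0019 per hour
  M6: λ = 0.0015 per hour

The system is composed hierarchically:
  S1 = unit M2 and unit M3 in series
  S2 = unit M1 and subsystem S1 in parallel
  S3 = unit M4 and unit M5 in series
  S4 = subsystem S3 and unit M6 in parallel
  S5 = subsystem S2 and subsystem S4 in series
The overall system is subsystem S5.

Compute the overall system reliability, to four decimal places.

0.9057

R(M1) = exp(−0.0026 × 100) = 0.771052
R(M2) = exp(−0.0021 × 100) = 0.810584
R(M3) = exp(−0.00062 × 100) = 0.939883
R(M4) = exp(−0.0017 × 100) = 0.843665
R(M5) = exp(−0.0019 × 100) = 0.826959
R(M6) = exp(−0.0015 × 100) = 0.860708
Series (M2 and M3): 0.810584 × 0.939883 = 0.761854
Parallel (M1 and [0.761854]): 1 − (1 − 0.771052)(1 − 0.761854) = 0.945477
Series (M4 and M5): 0.843665 × 0.826959 = 0.697676
Parallel ([0.697676] and M6): 1 − (1 − 0.697676)(1 − 0.860708) = 0.957889
Series ([0.945477] and [0.957889]): 0.945477 × 0.957889 = 0.9057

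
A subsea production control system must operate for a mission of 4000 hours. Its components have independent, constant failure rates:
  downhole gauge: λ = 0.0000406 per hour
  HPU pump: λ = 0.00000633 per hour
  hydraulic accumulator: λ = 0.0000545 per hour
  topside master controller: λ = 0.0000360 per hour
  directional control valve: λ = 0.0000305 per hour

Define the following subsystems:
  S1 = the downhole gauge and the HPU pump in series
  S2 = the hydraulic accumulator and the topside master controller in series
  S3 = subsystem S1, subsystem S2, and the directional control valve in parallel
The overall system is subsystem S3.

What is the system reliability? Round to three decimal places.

0.994

R(downhole gauge) = exp(−0.0000406 × 4000) = 0.85010
R(HPU pump) = exp(−0.00000633 × 4000) = 0.97500
R(hydraulic accumulator) = exp(−0.0000545 × 4000) = 0.80413
R(topside master controller) = exp(−0.0000360 × 4000) = 0.86589
R(directional control valve) = exp(−0.0000305 × 4000) = 0.88515
Series (downhole gauge and HPU pump): 0.85010 × 0.97500 = 0.82885
Series (hydraulic accumulator and topside master controller): 0.80413 × 0.86589 = 0.69629
Parallel ([0.82885], [0.69629], and directional control valve): 1 − (1 − 0.82885)(1 − 0.69629)(1 − 0.88515) = 0.994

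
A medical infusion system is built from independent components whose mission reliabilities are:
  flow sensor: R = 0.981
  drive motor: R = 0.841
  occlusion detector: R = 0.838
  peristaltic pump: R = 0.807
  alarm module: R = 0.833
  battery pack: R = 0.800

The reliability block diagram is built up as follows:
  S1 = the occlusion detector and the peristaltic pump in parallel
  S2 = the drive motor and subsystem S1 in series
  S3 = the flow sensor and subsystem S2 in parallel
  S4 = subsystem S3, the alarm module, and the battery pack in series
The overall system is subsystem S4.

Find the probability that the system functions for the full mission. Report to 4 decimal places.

0.6641

Parallel (occlusion detector and peristaltic pump): 1 − (1 − 0.838000)(1 − 0.807000) = 0.968734
Series (drive motor and [0.968734]): 0.841000 × 0.968734 = 0.814705
Parallel (flow sensor and [0.814705]): 1 − (1 − 0.981000)(1 − 0.814705) = 0.996479
Series ([0.996479], alarm module, and battery pack): 0.996479 × 0.833000 × 0.800000 = 0.6641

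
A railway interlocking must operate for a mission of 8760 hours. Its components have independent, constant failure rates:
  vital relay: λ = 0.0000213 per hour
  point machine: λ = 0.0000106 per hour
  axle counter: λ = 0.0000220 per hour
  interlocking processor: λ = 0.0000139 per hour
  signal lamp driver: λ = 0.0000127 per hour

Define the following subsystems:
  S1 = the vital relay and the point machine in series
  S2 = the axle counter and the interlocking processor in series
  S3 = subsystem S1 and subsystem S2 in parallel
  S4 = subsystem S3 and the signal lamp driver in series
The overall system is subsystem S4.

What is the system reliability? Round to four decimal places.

R(vital relay) = exp(−0.0000213 × 8760) = 0.829786
R(point machine) = exp(−0.0000106 × 8760) = 0.911325
R(axle counter) = exp(−0.0000220 × 8760) = 0.824713
R(interlocking processor) = exp(−0.0000139 × 8760) = 0.885357
R(signal lamp driver) = exp(−0.0000127 × 8760) = 0.894713
Series (vital relay and point machine): 0.829786 × 0.911325 = 0.756205
Series (axle counter and interlocking processor): 0.824713 × 0.885357 = 0.730165
Parallel ([0.756205] and [0.730165]): 1 − (1 − 0.756205)(1 − 0.730165) = 0.934216
Series ([0.934216] and signal lamp driver): 0.934216 × 0.894713 = 0.8359

0.8359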